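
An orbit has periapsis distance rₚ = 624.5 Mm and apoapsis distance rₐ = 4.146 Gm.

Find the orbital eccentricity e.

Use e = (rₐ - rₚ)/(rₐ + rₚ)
rₚ = 624.5 Mm = 6.245 × 10^8 m
rₐ = 4.146 Gm = 4.146 × 10^9 m
rₐ − rₚ = 3.5215 × 10^9 m
rₐ + rₚ = 4.7705 × 10^9 m
e = (rₐ − rₚ)/(rₐ + rₚ) = 0.738183

Final answer: e = 0.7382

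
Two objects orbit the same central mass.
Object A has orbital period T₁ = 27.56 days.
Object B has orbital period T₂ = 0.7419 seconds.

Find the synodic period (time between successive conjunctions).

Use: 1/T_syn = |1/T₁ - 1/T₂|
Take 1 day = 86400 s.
T₁ = 27.56 days = 2.38118 × 10^6 s
T₂ = 0.7419 seconds
1/T₁ = 4.19959 × 10^-7 s⁻¹
1/T₂ = 1.34789 s⁻¹
|1/T₁ − 1/T₂| = 1.34789 s⁻¹
T_syn = 1 / |1/T₁ − 1/T₂| = 0.7419 s ≈ 0.7419 seconds

Final answer: T_syn = 0.7419 seconds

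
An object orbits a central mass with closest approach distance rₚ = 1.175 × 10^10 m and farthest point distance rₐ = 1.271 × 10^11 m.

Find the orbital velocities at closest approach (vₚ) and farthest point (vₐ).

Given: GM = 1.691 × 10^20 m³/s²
rₚ = 1.175 × 10^10 m
rₐ = 1.271 × 10^11 m
GM = 1.691 × 10^20 m³/s²
a = (rₚ + rₐ)/2 = 6.9425 × 10^10 m
Vis-viva: v² = GM (2/r − 1/a)
vₚ² = 1.691 × 10^20 × (1.70213 × 10^-10 − 1.4404 × 10^-11) = 2.63473 × 10^10 m²/s²
vₚ = 162318 m/s ≈ 162.3 km/s
vₐ² = 1.691 × 10^20 × (1.57356 × 10^-11 − 1.4404 × 10^-11) = 2.25175 × 10^8 m²/s²
vₐ = 15005.8 m/s ≈ 15.01 km/s

Final answer: vₚ = 162.3 km/s, vₐ = 15.01 km/s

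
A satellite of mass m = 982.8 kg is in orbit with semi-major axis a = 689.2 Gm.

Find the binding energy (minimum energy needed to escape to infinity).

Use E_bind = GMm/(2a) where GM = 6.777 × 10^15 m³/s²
a = 689.2 Gm = 6.892 × 10^11 m
GM = 6.777 × 10^15 m³/s²
m = 982.8 kg
GMm = 6.777 × 10^15 × 982.8 = 6.66044 × 10^18 m³·kg/s²
2a = 1.3784 × 10^12 m
E_bind = GMm/(2a) = 4.832 × 10^6 J ≈ 4.832 MJ

Final answer: 4.832 MJ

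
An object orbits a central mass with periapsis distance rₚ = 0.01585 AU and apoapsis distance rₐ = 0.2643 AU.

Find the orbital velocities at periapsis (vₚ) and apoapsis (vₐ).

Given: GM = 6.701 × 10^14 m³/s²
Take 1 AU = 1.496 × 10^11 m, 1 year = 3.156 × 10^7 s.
rₚ = 0.01585 AU = 2.37116 × 10^9 m
rₐ = 0.2643 AU = 3.95393 × 10^10 m
GM = 6.701 × 10^14 m³/s²
a = (rₚ + rₐ)/2 = 2.09552 × 10^10 m
Vis-viva: v² = GM (2/r − 1/a)
vₚ² = 6.701 × 10^14 × (8.43469 × 10^-10 − 4.77208 × 10^-11) = 533231 m²/s²
vₚ = 730.227 m/s ≈ 0.1541 AU/year
vₐ² = 6.701 × 10^14 × (5.05826 × 10^-11 − 4.77208 × 10^-11) = 1917.69 m²/s²
vₐ = 43.7915 m/s ≈ 43.79 m/s

Final answer: vₚ = 0.1541 AU/year, vₐ = 43.79 m/s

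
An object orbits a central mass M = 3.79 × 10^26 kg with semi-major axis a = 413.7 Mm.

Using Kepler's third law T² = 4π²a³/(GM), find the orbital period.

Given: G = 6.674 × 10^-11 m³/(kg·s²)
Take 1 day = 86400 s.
M = 3.79 × 10^26 kg
GM = G × M = 6.674 × 10^-11 × 3.79 × 10^26 = 2.52945 × 10^16 m³/s²
a = 413.7 Mm = 4.137 × 10^8 m
a³ = 7.08038 × 10^25 m³
T = 2π √(a³/GM) = 2π √((7.08038 × 10^25) / (2.52945 × 10^16)) = 2π × 52907.3 s
T = 332426 s ≈ 3.848 days

Final answer: 3.848 days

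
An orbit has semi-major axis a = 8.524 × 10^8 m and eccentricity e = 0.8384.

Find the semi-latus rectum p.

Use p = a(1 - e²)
a = 8.524 × 10^8 m
e = 0.8384,  e² = 0.702915,  1 − e² = 0.297085
p = a(1 − e²) = 8.524 × 10^8 m × 0.297085 = 2.53236 × 10^8 m ≈ 2.532 × 10^8 m

Final answer: p = 2.532 × 10^8 m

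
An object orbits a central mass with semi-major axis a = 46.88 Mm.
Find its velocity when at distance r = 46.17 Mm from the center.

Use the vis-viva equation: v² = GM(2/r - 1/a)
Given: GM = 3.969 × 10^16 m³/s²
a = 46.88 Mm = 4.688 × 10^7 m
r = 46.17 Mm = 4.617 × 10^7 m
GM = 3.969 × 10^16 m³/s²
2/r − 1/a = 4.33182 × 10^-8 − 2.13311 × 10^-8 = 2.19871 × 10^-8 m⁻¹
v² = GM (2/r − 1/a) = 8.72669 × 10^8 m²/s²
v = 29541 m/s ≈ 29.54 km/s

Final answer: 29.54 km/s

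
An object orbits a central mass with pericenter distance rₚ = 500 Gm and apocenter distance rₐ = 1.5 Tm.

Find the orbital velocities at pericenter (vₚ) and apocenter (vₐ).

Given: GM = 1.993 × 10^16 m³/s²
rₚ = 500 Gm = 5 × 10^11 m
rₐ = 1.5 Tm = 1.5 × 10^12 m
GM = 1.993 × 10^16 m³/s²
a = (rₚ + rₐ)/2 = 1 × 10^12 m
Vis-viva: v² = GM (2/r − 1/a)
vₚ² = 1.993 × 10^16 × (4 × 10^-12 − 1 × 10^-12) = 59790 m²/s²
vₚ = 244.52 m/s ≈ 244.5 m/s
vₐ² = 1.993 × 10^16 × (1.33333 × 10^-12 − 1 × 10^-12) = 6643.33 m²/s²
vₐ = 81.5066 m/s ≈ 81.51 m/s

Final answer: vₚ = 244.5 m/s, vₐ = 81.51 m/s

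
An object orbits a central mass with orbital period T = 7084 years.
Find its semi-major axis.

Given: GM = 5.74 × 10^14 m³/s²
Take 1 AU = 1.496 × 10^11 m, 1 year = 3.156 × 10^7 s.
T = 7084 years = 2.23571 × 10^11 s
GM = 5.74 × 10^14 m³/s²
Kepler's third law: a³ = GM T² / (4π²)
T² = 4.9984 × 10^22 s²
a³ = (5.74 × 10^14) × (4.9984 × 10^22) / (4π²) = 7.26747 × 10^35 m³
a = (a³)^(1/3) = 8.99072 × 10^11 m ≈ 6.01 AU

Final answer: 6.01 AU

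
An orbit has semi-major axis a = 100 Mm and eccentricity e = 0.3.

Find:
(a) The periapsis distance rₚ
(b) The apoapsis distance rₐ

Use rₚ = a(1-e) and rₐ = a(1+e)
a = 100 Mm = 1 × 10^8 m
e = 0.3:  1 − e = 0.7,  1 + e = 1.3
(a) rₚ = a(1 − e) = 1 × 10^8 m × 0.7 = 7 × 10^7 m ≈ 70 Mm
(b) rₐ = a(1 + e) = 1 × 10^8 m × 1.3 = 1.3 × 10^8 m ≈ 130 Mm

Final answer:
(a) rₚ = 70 Mm
(b) rₐ = 130 Mm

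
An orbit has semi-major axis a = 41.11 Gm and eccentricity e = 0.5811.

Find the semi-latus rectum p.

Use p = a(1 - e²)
a = 41.11 Gm = 4.111 × 10^10 m
e = 0.5811,  e² = 0.337677,  1 − e² = 0.662323
p = a(1 − e²) = 4.111 × 10^10 m × 0.662323 = 2.72281 × 10^10 m ≈ 27.23 Gm

Final answer: p = 27.23 Gm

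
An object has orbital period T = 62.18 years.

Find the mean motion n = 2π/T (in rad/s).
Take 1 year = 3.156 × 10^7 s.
T = 62.18 years = 1.9624 × 10^9 s
n = 2π / (1.9624 × 10^9 s) = 3.20178 × 10^-9 rad/s ≈ 3.202 × 10^-9 rad/s

Final answer: n = 3.202 × 10^-9 rad/s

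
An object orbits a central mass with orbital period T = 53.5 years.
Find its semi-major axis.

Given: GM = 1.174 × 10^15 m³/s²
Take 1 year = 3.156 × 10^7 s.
T = 53.5 years = 1.68846 × 10^9 s
GM = 1.174 × 10^15 m³/s²
Kepler's third law: a³ = GM T² / (4π²)
T² = 2.8509 × 10^18 s²
a³ = (1.174 × 10^15) × (2.8509 × 10^18) / (4π²) = 8.47793 × 10^31 m³
a = (a³)^(1/3) = 4.39302 × 10^10 m ≈ 43.93 Gm

Final answer: 43.93 Gm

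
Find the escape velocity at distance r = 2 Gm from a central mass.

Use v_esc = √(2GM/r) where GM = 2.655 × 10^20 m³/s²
r = 2 Gm = 2 × 10^9 m
GM = 2.655 × 10^20 m³/s²
2GM/r = 2 × (2.655 × 10^20) / (2 × 10^9) = 2.655 × 10^11 m²/s²
v_esc = √(2GM/r) = 515267 m/s ≈ 515.3 km/s

Final answer: 515.3 km/s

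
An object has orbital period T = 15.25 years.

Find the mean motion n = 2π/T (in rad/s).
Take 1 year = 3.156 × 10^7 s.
T = 15.25 years = 4.8129 × 10^8 s
n = 2π / (4.8129 × 10^8 s) = 1.30549 × 10^-8 rad/s ≈ 1.305 × 10^-8 rad/s

Final answer: n = 1.305 × 10^-8 rad/s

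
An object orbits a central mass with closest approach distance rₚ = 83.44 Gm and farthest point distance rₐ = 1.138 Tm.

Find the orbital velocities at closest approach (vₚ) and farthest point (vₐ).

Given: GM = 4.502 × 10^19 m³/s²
rₚ = 83.44 Gm = 8.344 × 10^10 m
rₐ = 1.138 Tm = 1.138 × 10^12 m
GM = 4.502 × 10^19 m³/s²
a = (rₚ + rₐ)/2 = 6.1072 × 10^11 m
Vis-viva: v² = GM (2/r − 1/a)
vₚ² = 4.502 × 10^19 × (2.39693 × 10^-11 − 1.63741 × 10^-12) = 1.00538 × 10^9 m²/s²
vₚ = 31707.8 m/s ≈ 31.71 km/s
vₐ² = 4.502 × 10^19 × (1.75747 × 10^-12 − 1.63741 × 10^-12) = 5.405 × 10^6 m²/s²
vₐ = 2324.86 m/s ≈ 2.325 km/s

Final answer: vₚ = 31.71 km/s, vₐ = 2.325 km/s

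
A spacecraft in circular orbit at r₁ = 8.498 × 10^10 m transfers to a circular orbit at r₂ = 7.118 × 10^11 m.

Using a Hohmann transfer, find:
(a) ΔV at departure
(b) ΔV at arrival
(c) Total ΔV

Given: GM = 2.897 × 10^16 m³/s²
r₁ = 8.498 × 10^10 m
r₂ = 7.118 × 10^11 m
GM = 2.897 × 10^16 m³/s²
Transfer ellipse: a_t = (r₁ + r₂)/2 = 3.9839 × 10^11 m
Circular speed at r₁: v₁ = √(GM/r₁) = 583.87 m/s
Transfer speed at r₁ (periapsis): v₁ₜ = √(GM(2/r₁ − 1/a_t)) = 780.442 m/s
(a) ΔV₁ = v₁ₜ − v₁ = 196.572 m/s ≈ 196.6 m/s
Circular speed at r₂: v₂ = √(GM/r₂) = 201.742 m/s
Transfer speed at r₂ (apoapsis): v₂ₜ = √(GM(2/r₂ − 1/a_t)) = 93.175 m/s
(b) ΔV₂ = v₂ − v₂ₜ = 108.567 m/s ≈ 108.6 m/s
(c) ΔV_total = ΔV₁ + ΔV₂ = 305.139 m/s ≈ 305.1 m/s

Final answer:
(a) ΔV₁ = 196.6 m/s
(b) ΔV₂ = 108.6 m/s
(c) ΔV_total = 305.1 m/s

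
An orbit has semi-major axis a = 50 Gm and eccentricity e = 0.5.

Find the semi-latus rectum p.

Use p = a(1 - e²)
a = 50 Gm = 5 × 10^10 m
e = 0.5,  e² = 0.25,  1 − e² = 0.75
p = a(1 − e²) = 5 × 10^10 m × 0.75 = 3.75 × 10^10 m ≈ 37.5 Gm

Final answer: p = 37.5 Gm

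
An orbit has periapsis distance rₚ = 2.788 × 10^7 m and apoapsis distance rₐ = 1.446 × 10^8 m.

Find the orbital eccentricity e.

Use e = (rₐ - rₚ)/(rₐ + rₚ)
rₚ = 2.788 × 10^7 m
rₐ = 1.446 × 10^8 m
rₐ − rₚ = 1.1672 × 10^8 m
rₐ + rₚ = 1.7248 × 10^8 m
e = (rₐ − rₚ)/(rₐ + rₚ) = 0.676716

Final answer: e = 0.6767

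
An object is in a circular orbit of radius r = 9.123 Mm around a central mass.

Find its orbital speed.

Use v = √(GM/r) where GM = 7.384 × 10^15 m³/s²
r = 9.123 Mm = 9.123 × 10^6 m
GM = 7.384 × 10^15 m³/s²
GM/r = (7.384 × 10^15) / (9.123 × 10^6) = 8.09383 × 10^8 m²/s²
v = √(GM/r) = 28449.7 m/s ≈ 28.45 km/s

Final answer: 28.45 km/s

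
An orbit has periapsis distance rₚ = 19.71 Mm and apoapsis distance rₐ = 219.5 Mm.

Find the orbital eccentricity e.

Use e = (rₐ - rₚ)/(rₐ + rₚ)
rₚ = 19.71 Mm = 1.971 × 10^7 m
rₐ = 219.5 Mm = 2.195 × 10^8 m
rₐ − rₚ = 1.9979 × 10^8 m
rₐ + rₚ = 2.3921 × 10^8 m
e = (rₐ − rₚ)/(rₐ + rₚ) = 0.835208

Final answer: e = 0.8352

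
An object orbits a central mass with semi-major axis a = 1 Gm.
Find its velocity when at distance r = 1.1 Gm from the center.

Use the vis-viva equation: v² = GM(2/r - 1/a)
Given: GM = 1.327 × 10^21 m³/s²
a = 1 Gm = 1 × 10^9 m
r = 1.1 Gm = 1.1 × 10^9 m
GM = 1.327 × 10^21 m³/s²
2/r − 1/a = 1.81818 × 10^-9 − 1 × 10^-9 = 8.18182 × 10^-10 m⁻¹
v² = GM (2/r − 1/a) = 1.08573 × 10^12 m²/s²
v = 1.04198 × 10^6 m/s ≈ 1042 km/s

Final answer: 1042 km/s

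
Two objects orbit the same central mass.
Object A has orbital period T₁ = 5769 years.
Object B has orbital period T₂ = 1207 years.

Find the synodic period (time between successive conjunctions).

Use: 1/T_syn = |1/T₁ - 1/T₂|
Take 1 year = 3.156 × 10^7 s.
T₁ = 5769 years = 1.8207 × 10^11 s
T₂ = 1207 years = 3.80929 × 10^10 s
1/T₁ = 5.4924 × 10^-12 s⁻¹
1/T₂ = 2.62516 × 10^-11 s⁻¹
|1/T₁ − 1/T₂| = 2.07592 × 10^-11 s⁻¹
T_syn = 1 / |1/T₁ − 1/T₂| = 4.81714 × 10^10 s ≈ 1526 years

Final answer: T_syn = 1526 years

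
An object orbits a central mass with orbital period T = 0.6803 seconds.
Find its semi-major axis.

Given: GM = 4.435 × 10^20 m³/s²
T = 0.6803 seconds
GM = 4.435 × 10^20 m³/s²
Kepler's third law: a³ = GM T² / (4π²)
T² = 0.462808 s²
a³ = (4.435 × 10^20) × 0.462808 / (4π²) = 5.19918 × 10^18 m³
a = (a³)^(1/3) = 1.73239 × 10^6 m ≈ 1.732 Mm

Final answer: 1.732 Mm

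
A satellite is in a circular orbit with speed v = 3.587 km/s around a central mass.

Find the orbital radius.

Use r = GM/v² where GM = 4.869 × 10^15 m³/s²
v = 3.587 km/s = 3587 m/s
GM = 4.869 × 10^15 m³/s²
v² = 1.28666 × 10^7 m²/s²
r = GM/v² = (4.869 × 10^15) / (1.28666 × 10^7) = 3.78423 × 10^8 m ≈ 378.4 Mm

Final answer: 378.4 Mm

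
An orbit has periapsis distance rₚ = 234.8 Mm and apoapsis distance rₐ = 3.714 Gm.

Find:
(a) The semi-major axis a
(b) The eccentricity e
rₚ = 234.8 Mm = 2.348 × 10^8 m
rₐ = 3.714 Gm = 3.714 × 10^9 m
(a) a = (rₚ + rₐ)/2 = 1.9744 × 10^9 m ≈ 1.974 Gm
(b) e = (rₐ − rₚ)/(rₐ + rₚ) = (3.4792 × 10^9) / (3.9488 × 10^9) = 0.881078

Final answer:
(a) a = 1.974 Gm
(b) e = 0.8811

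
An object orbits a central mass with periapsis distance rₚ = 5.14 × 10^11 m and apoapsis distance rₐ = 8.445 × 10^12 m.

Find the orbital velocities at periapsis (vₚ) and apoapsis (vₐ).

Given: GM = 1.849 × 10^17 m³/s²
rₚ = 5.14 × 10^11 m
rₐ = 8.445 × 10^12 m
GM = 1.849 × 10^17 m³/s²
a = (rₚ + rₐ)/2 = 4.4795 × 10^12 m
Vis-viva: v² = GM (2/r − 1/a)
vₚ² = 1.849 × 10^17 × (3.89105 × 10^-12 − 2.23239 × 10^-13) = 678178 m²/s²
vₚ = 823.516 m/s ≈ 823.5 m/s
vₐ² = 1.849 × 10^17 × (2.36827 × 10^-13 − 2.23239 × 10^-13) = 2512.3 m²/s²
vₐ = 50.1228 m/s ≈ 50.12 m/s

Final answer: vₚ = 823.5 m/s, vₐ = 50.12 m/s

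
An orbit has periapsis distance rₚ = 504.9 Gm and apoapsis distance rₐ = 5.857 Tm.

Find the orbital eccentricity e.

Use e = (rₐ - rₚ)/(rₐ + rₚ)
rₚ = 504.9 Gm = 5.049 × 10^11 m
rₐ = 5.857 Tm = 5.857 × 10^12 m
rₐ − rₚ = 5.3521 × 10^12 m
rₐ + rₚ = 6.3619 × 10^12 m
e = (rₐ − rₚ)/(rₐ + rₚ) = 0.841274

Final answer: e = 0.8413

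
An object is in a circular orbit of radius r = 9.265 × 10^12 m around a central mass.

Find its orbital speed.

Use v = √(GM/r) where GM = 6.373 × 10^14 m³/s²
r = 9.265 × 10^12 m
GM = 6.373 × 10^14 m³/s²
GM/r = (6.373 × 10^14) / (9.265 × 10^12) = 68.7858 m²/s²
v = √(GM/r) = 8.29372 m/s ≈ 8.294 m/s

Final answer: 8.294 m/s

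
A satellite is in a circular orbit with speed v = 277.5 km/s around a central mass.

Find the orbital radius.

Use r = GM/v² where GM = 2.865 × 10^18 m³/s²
v = 277.5 km/s = 277500 m/s
GM = 2.865 × 10^18 m³/s²
v² = 7.70062 × 10^10 m²/s²
r = GM/v² = (2.865 × 10^18) / (7.70062 × 10^10) = 3.72048 × 10^7 m ≈ 37.2 Mm

Final answer: 37.2 Mm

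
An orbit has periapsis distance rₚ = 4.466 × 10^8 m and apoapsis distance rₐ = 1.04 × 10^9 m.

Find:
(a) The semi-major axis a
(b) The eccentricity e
rₚ = 4.466 × 10^8 m
rₐ = 1.04 × 10^9 m
(a) a = (rₚ + rₐ)/2 = 7.433 × 10^8 m ≈ 7.433 × 10^8 m
(b) e = (rₐ − rₚ)/(rₐ + rₚ) = (5.934 × 10^8) / (1.4866 × 10^9) = 0.399166

Final answer:
(a) a = 7.433 × 10^8 m
(b) e = 0.3992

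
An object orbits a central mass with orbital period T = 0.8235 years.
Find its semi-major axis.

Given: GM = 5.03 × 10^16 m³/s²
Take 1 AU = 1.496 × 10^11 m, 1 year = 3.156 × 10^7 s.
T = 0.8235 years = 2.59897 × 10^7 s
GM = 5.03 × 10^16 m³/s²
Kepler's third law: a³ = GM T² / (4π²)
T² = 6.75462 × 10^14 s²
a³ = (5.03 × 10^16) × (6.75462 × 10^14) / (4π²) = 8.60616 × 10^29 m³
a = (a³)^(1/3) = 9.51196 × 10^9 m ≈ 0.06358 AU

Final answer: 0.06358 AU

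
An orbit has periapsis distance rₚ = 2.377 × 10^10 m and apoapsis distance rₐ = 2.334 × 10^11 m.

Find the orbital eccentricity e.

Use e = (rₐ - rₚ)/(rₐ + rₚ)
rₚ = 2.377 × 10^10 m
rₐ = 2.334 × 10^11 m
rₐ − rₚ = 2.0963 × 10^11 m
rₐ + rₚ = 2.5717 × 10^11 m
e = (rₐ − rₚ)/(rₐ + rₚ) = 0.815142

Final answer: e = 0.8151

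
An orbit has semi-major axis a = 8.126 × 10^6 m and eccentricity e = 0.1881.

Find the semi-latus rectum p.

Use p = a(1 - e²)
a = 8.126 × 10^6 m
e = 0.1881,  e² = 0.0353816,  1 − e² = 0.964618
p = a(1 − e²) = 8.126 × 10^6 m × 0.964618 = 7.83849 × 10^6 m ≈ 7.838 × 10^6 m

Final answer: p = 7.838 × 10^6 m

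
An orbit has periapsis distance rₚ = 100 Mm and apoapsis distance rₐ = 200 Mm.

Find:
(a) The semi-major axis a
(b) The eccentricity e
rₚ = 100 Mm = 1 × 10^8 m
rₐ = 200 Mm = 2 × 10^8 m
(a) a = (rₚ + rₐ)/2 = 1.5 × 10^8 m ≈ 150 Mm
(b) e = (rₐ − rₚ)/(rₐ + rₚ) = (1 × 10^8) / (3 × 10^8) = 0.333333

Final answer:
(a) a = 150 Mm
(b) e = 0.3333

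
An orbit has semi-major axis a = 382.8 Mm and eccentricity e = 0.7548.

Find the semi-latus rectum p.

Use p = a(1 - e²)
a = 382.8 Mm = 3.828 × 10^8 m
e = 0.7548,  e² = 0.569723,  1 − e² = 0.430277
p = a(1 − e²) = 3.828 × 10^8 m × 0.430277 = 1.6471 × 10^8 m ≈ 164.7 Mm

Final answer: p = 164.7 Mm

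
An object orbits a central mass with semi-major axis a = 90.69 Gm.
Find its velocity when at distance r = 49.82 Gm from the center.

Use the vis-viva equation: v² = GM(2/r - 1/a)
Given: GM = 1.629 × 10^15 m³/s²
a = 90.69 Gm = 9.069 × 10^10 m
r = 49.82 Gm = 4.982 × 10^10 m
GM = 1.629 × 10^15 m³/s²
2/r − 1/a = 4.01445 × 10^-11 − 1.10266 × 10^-11 = 2.91179 × 10^-11 m⁻¹
v² = GM (2/r − 1/a) = 47433.1 m²/s²
v = 217.791 m/s ≈ 217.8 m/s

Final answer: 217.8 m/s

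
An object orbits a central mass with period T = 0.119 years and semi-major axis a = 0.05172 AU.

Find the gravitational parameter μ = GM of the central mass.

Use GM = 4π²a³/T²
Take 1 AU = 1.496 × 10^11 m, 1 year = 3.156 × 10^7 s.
T = 0.119 years = 3.75564 × 10^6 s
a = 0.05172 AU = 7.73731 × 10^9 m
a³ = 4.63202 × 10^29 m³
T² = 1.41048 × 10^13 s²
GM = 4π² × (4.63202 × 10^29) / (1.41048 × 10^13) = 1.29647 × 10^18 m³/s²
GM ≈ 1.296 × 10^18 m³/s²

Final answer: GM = 1.296 × 10^18 m³/s²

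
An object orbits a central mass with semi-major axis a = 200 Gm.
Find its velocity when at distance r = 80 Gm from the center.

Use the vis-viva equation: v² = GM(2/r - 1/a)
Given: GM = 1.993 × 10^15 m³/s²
a = 200 Gm = 2 × 10^11 m
r = 80 Gm = 8 × 10^10 m
GM = 1.993 × 10^15 m³/s²
2/r − 1/a = 2.5 × 10^-11 − 5 × 10^-12 = 2 × 10^-11 m⁻¹
v² = GM (2/r − 1/a) = 39860 m²/s²
v = 199.65 m/s ≈ 199.6 m/s

Final answer: 199.6 m/s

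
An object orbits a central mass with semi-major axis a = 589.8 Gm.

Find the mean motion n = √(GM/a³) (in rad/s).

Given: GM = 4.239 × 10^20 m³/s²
a = 589.8 Gm = 5.898 × 10^11 m
GM = 4.239 × 10^20 m³/s²
a³ = 2.0517 × 10^35 m³
GM/a³ = (4.239 × 10^20) / (2.0517 × 10^35) = 2.06609 × 10^-15 s⁻²
n = √(GM/a³) = 4.54543 × 10^-8 rad/s ≈ 4.545 × 10^-8 rad/s

Final answer: n = 4.545 × 10^-8 rad/s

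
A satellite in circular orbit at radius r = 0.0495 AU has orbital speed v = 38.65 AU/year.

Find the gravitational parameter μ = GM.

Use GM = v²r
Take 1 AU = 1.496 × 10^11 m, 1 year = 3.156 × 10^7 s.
r = 0.0495 AU = 7.4052 × 10^9 m
v = 38.65 AU/year = 183208 m/s
v² = 3.35651 × 10^10 m²/s²
GM = v²r = 3.35651 × 10^10 × 7.4052 × 10^9 = 2.48556 × 10^20 m³/s²
GM ≈ 2.486 × 10^20 m³/s²

Final answer: GM = 2.486 × 10^20 m³/s²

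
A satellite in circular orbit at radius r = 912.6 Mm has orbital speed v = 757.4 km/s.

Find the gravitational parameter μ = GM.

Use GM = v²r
r = 912.6 Mm = 9.126 × 10^8 m
v = 757.4 km/s = 757400 m/s
v² = 5.73655 × 10^11 m²/s²
GM = v²r = 5.73655 × 10^11 × 9.126 × 10^8 = 5.23517 × 10^20 m³/s²
GM ≈ 5.235 × 10^20 m³/s²

Final answer: GM = 5.235 × 10^20 m³/s²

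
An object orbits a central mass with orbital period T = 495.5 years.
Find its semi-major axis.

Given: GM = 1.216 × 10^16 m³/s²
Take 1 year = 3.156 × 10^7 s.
T = 495.5 years = 1.5638 × 10^10 s
GM = 1.216 × 10^16 m³/s²
Kepler's third law: a³ = GM T² / (4π²)
T² = 2.44546 × 10^20 s²
a³ = (1.216 × 10^16) × (2.44546 × 10^20) / (4π²) = 7.53243 × 10^34 m³
a = (a³)^(1/3) = 4.22323 × 10^11 m ≈ 422.3 Gm

Final answer: 422.3 Gm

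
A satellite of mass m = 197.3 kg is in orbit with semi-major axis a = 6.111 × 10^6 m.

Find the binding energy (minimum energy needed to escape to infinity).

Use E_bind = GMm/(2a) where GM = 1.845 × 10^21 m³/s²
a = 6.111 × 10^6 m
GM = 1.845 × 10^21 m³/s²
m = 197.3 kg
GMm = 1.845 × 10^21 × 197.3 = 3.64018 × 10^23 m³·kg/s²
2a = 1.2222 × 10^7 m
E_bind = GMm/(2a) = 2.97839 × 10^16 J ≈ 29.78 PJ

Final answer: 29.78 PJ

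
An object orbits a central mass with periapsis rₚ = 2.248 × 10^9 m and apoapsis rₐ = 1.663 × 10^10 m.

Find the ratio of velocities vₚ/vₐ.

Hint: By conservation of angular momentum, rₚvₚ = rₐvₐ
rₚ = 2.248 × 10^9 m
rₐ = 1.663 × 10^10 m
rₚvₚ = rₐvₐ  ⇒  vₚ/vₐ = rₐ/rₚ
vₚ/vₐ = (1.663 × 10^10) / (2.248 × 10^9) = 7.39769

Final answer: vₚ/vₐ = 7.398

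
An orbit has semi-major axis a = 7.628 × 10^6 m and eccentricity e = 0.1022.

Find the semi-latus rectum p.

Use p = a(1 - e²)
a = 7.628 × 10^6 m
e = 0.1022,  e² = 0.0104448,  1 − e² = 0.989555
p = a(1 − e²) = 7.628 × 10^6 m × 0.989555 = 7.54833 × 10^6 m ≈ 7.548 × 10^6 m

Final answer: p = 7.548 × 10^6 m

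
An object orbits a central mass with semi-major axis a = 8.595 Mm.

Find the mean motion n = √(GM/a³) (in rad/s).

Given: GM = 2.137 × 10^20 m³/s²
a = 8.595 Mm = 8.595 × 10^6 m
GM = 2.137 × 10^20 m³/s²
a³ = 6.34947 × 10^20 m³
GM/a³ = (2.137 × 10^20) / (6.34947 × 10^20) = 0.336563 s⁻²
n = √(GM/a³) = 0.580141 rad/s ≈ 0.5801 rad/s

Final answer: n = 0.5801 rad/s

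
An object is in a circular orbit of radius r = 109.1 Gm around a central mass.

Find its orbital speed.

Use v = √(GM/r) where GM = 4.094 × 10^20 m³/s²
r = 109.1 Gm = 1.091 × 10^11 m
GM = 4.094 × 10^20 m³/s²
GM/r = (4.094 × 10^20) / (1.091 × 10^11) = 3.75252 × 10^9 m²/s²
v = √(GM/r) = 61257.8 m/s ≈ 61.26 km/s

Final answer: 61.26 km/s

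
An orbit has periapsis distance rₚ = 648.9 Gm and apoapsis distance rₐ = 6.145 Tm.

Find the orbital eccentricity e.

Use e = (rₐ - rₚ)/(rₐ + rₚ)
rₚ = 648.9 Gm = 6.489 × 10^11 m
rₐ = 6.145 Tm = 6.145 × 10^12 m
rₐ − rₚ = 5.4961 × 10^12 m
rₐ + rₚ = 6.7939 × 10^12 m
e = (rₐ − rₚ)/(rₐ + rₚ) = 0.808976

Final answer: e = 0.809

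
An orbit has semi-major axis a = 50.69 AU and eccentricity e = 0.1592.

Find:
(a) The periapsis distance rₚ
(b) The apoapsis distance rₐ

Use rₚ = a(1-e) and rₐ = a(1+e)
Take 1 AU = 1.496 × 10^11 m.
a = 50.69 AU = 7.58322 × 10^12 m
e = 0.1592:  1 − e = 0.8408,  1 + e = 1.1592
(a) rₚ = a(1 − e) = 7.58322 × 10^12 m × 0.8408 = 6.37597 × 10^12 m ≈ 42.62 AU
(b) rₐ = a(1 + e) = 7.58322 × 10^12 m × 1.1592 = 8.79047 × 10^12 m ≈ 58.76 AU

Final answer:
(a) rₚ = 42.62 AU
(b) rₐ = 58.76 AU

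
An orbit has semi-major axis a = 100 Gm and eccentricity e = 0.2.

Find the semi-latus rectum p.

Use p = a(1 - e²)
a = 100 Gm = 1 × 10^11 m
e = 0.2,  e² = 0.04,  1 − e² = 0.96
p = a(1 − e²) = 1 × 10^11 m × 0.96 = 9.6 × 10^10 m ≈ 96 Gm

Final answer: p = 96 Gm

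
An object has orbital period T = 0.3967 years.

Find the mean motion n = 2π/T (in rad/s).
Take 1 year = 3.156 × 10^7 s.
T = 0.3967 years = 1.25199 × 10^7 s
n = 2π / (1.25199 × 10^7 s) = 5.01858 × 10^-7 rad/s ≈ 5.019 × 10^-7 rad/s

Final answer: n = 5.019 × 10^-7 rad/s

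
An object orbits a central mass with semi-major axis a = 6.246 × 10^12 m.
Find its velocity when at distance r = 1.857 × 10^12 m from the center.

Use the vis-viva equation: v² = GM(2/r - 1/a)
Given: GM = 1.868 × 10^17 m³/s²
a = 6.246 × 10^12 m
r = 1.857 × 10^12 m
GM = 1.868 × 10^17 m³/s²
2/r − 1/a = 1.07701 × 10^-12 − 1.60102 × 10^-13 = 9.16903 × 10^-13 m⁻¹
v² = GM (2/r − 1/a) = 171278 m²/s²
v = 413.857 m/s ≈ 413.9 m/s

Final answer: 413.9 m/s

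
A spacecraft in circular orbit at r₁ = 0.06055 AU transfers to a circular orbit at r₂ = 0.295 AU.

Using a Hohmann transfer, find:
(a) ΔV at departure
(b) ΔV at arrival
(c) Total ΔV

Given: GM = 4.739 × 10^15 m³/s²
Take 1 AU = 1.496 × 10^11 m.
r₁ = 0.06055 AU = 9.05828 × 10^9 m
r₂ = 0.295 AU = 4.4132 × 10^10 m
GM = 4.739 × 10^15 m³/s²
Transfer ellipse: a_t = (r₁ + r₂)/2 = 2.65951 × 10^10 m
Circular speed at r₁: v₁ = √(GM/r₁) = 723.303 m/s
Transfer speed at r₁ (periapsis): v₁ₜ = √(GM(2/r₁ − 1/a_t)) = 931.743 m/s
(a) ΔV₁ = v₁ₜ − v₁ = 208.44 m/s ≈ 208.4 m/s
Circular speed at r₂: v₂ = √(GM/r₂) = 327.693 m/s
Transfer speed at r₂ (apoapsis): v₂ₜ = √(GM(2/r₂ − 1/a_t)) = 191.244 m/s
(b) ΔV₂ = v₂ − v₂ₜ = 136.448 m/s ≈ 136.4 m/s
(c) ΔV_total = ΔV₁ + ΔV₂ = 344.888 m/s ≈ 344.9 m/s

Final answer:
(a) ΔV₁ = 208.4 m/s
(b) ΔV₂ = 136.4 m/s
(c) ΔV_total = 344.9 m/s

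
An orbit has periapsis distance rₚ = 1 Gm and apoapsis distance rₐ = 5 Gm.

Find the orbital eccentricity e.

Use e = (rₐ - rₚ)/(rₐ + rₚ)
rₚ = 1 Gm = 1 × 10^9 m
rₐ = 5 Gm = 5 × 10^9 m
rₐ − rₚ = 4 × 10^9 m
rₐ + rₚ = 6 × 10^9 m
e = (rₐ − rₚ)/(rₐ + rₚ) = 0.666667

Final answer: e = 0.6667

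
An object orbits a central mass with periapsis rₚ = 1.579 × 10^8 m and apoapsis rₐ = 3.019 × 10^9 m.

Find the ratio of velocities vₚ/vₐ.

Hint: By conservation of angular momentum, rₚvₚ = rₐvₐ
rₚ = 1.579 × 10^8 m
rₐ = 3.019 × 10^9 m
rₚvₚ = rₐvₐ  ⇒  vₚ/vₐ = rₐ/rₚ
vₚ/vₐ = (3.019 × 10^9) / (1.579 × 10^8) = 19.1197

Final answer: vₚ/vₐ = 19.12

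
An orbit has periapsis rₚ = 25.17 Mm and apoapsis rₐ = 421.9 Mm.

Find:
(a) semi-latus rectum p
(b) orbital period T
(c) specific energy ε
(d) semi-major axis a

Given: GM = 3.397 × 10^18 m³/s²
rₚ = 25.17 Mm = 2.517 × 10^7 m
rₐ = 421.9 Mm = 4.219 × 10^8 m
GM = 3.397 × 10^18 m³/s²
a = (rₚ + rₐ)/2 = 2.23535 × 10^8 m
e = (rₐ − rₚ)/(rₐ + rₚ) = (3.9673 × 10^8) / (4.4707 × 10^8) = 0.8874
(a) 1 − e² = 0.212521;  p = a(1 − e²) = 2.23535 × 10^8 × 0.212521 = 4.75059 × 10^7 m ≈ 47.51 Mm
(b) a³ = 1.11696 × 10^25 m³;  T = 2π √(a³/GM) = 2π × 1813.3 s = 11393.3 s ≈ 3.165 hours
(c) 2a = 4.4707 × 10^8 m;  ε = −GM/(2a) = -7.59836 × 10^9 J/kg ≈ -7.598 GJ/kg
(d) a = 2.23535 × 10^8 m ≈ 223.5 Mm

Final answer:
(a) semi-latus rectum p = 47.51 Mm
(b) orbital period T = 3.165 hours
(c) specific energy ε = -7.598 GJ/kg
(d) semi-major axis a = 223.5 Mm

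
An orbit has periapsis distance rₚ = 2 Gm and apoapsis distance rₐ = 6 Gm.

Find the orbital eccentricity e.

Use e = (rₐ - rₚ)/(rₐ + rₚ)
rₚ = 2 Gm = 2 × 10^9 m
rₐ = 6 Gm = 6 × 10^9 m
rₐ − rₚ = 4 × 10^9 m
rₐ + rₚ = 8 × 10^9 m
e = (rₐ − rₚ)/(rₐ + rₚ) = 0.5

Final answer: e = 0.5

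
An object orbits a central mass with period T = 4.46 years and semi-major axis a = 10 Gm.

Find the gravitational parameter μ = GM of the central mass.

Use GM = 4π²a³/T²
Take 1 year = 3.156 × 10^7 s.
T = 4.46 years = 1.40758 × 10^8 s
a = 10 Gm = 1 × 10^10 m
a³ = 1 × 10^30 m³
T² = 1.98127 × 10^16 s²
GM = 4π² × (1 × 10^30) / (1.98127 × 10^16) = 1.99258 × 10^15 m³/s²
GM ≈ 1.993 × 10^15 m³/s²

Final answer: GM = 1.993 × 10^15 m³/s²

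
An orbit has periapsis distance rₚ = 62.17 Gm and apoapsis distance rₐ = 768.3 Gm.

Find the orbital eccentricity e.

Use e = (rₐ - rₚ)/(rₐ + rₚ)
rₚ = 62.17 Gm = 6.217 × 10^10 m
rₐ = 768.3 Gm = 7.683 × 10^11 m
rₐ − rₚ = 7.0613 × 10^11 m
rₐ + rₚ = 8.3047 × 10^11 m
e = (rₐ − rₚ)/(rₐ + rₚ) = 0.850278

Final answer: e = 0.8503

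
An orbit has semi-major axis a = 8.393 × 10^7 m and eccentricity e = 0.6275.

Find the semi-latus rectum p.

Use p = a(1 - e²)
a = 8.393 × 10^7 m
e = 0.6275,  e² = 0.393756,  1 − e² = 0.606244
p = a(1 − e²) = 8.393 × 10^7 m × 0.606244 = 5.0882 × 10^7 m ≈ 5.088 × 10^7 m

Final answer: p = 5.088 × 10^7 m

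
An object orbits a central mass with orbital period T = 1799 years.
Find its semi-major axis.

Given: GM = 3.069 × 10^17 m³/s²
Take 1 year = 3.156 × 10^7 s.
T = 1799 years = 5.67764 × 10^10 s
GM = 3.069 × 10^17 m³/s²
Kepler's third law: a³ = GM T² / (4π²)
T² = 3.22356 × 10^21 s²
a³ = (3.069 × 10^17) × (3.22356 × 10^21) / (4π²) = 2.50596 × 10^37 m³
a = (a³)^(1/3) = 2.92634 × 10^12 m ≈ 2.926 Tm

Final answer: 2.926 Tm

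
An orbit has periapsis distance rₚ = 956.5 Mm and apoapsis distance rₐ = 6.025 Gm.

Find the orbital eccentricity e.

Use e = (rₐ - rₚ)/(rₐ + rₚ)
rₚ = 956.5 Mm = 9.565 × 10^8 m
rₐ = 6.025 Gm = 6.025 × 10^9 m
rₐ − rₚ = 5.0685 × 10^9 m
rₐ + rₚ = 6.9815 × 10^9 m
e = (rₐ − rₚ)/(rₐ + rₚ) = 0.72599

Final answer: e = 0.726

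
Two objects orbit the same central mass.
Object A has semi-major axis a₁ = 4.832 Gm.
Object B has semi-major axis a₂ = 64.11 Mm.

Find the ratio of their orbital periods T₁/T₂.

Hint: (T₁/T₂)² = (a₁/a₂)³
a₁ = 4.832 Gm = 4.832 × 10^9 m
a₂ = 64.11 Mm = 6.411 × 10^7 m
a₁/a₂ = 75.3705
T₁/T₂ = (a₁/a₂)^(3/2) = (75.3705)^1.5 = 654.337

Final answer: T₁/T₂ = 654.3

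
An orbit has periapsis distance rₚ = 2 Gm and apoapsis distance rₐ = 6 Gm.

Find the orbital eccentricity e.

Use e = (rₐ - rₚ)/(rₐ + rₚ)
rₚ = 2 Gm = 2 × 10^9 m
rₐ = 6 Gm = 6 × 10^9 m
rₐ − rₚ = 4 × 10^9 m
rₐ + rₚ = 8 × 10^9 m
e = (rₐ − rₚ)/(rₐ + rₚ) = 0.5

Final answer: e = 0.5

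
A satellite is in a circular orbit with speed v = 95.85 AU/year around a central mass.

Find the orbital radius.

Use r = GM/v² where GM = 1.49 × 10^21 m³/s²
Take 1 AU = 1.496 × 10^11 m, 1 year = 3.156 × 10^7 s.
v = 95.85 AU/year = 454346 m/s
GM = 1.49 × 10^21 m³/s²
v² = 2.0643 × 10^11 m²/s²
r = GM/v² = (1.49 × 10^21) / (2.0643 × 10^11) = 7.21793 × 10^9 m ≈ 0.04825 AU

Final answer: 0.04825 AU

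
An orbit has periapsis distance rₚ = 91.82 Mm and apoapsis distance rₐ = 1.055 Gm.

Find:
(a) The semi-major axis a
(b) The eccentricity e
rₚ = 91.82 Mm = 9.182 × 10^7 m
rₐ = 1.055 Gm = 1.055 × 10^9 m
(a) a = (rₚ + rₐ)/2 = 5.7341 × 10^8 m ≈ 573.4 Mm
(b) e = (rₐ − rₚ)/(rₐ + rₚ) = (9.6318 × 10^8) / (1.14682 × 10^9) = 0.83987

Final answer:
(a) a = 573.4 Mm
(b) e = 0.8399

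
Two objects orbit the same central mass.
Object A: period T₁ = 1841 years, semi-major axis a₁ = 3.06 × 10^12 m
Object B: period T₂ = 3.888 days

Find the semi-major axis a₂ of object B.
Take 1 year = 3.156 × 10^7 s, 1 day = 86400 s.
T₁ = 1841 years = 5.8102 × 10^10 s
T₂ = 3.888 days = 335923 s
a₁ = 3.06 × 10^12 m
Kepler's third law: (T₂/T₁)² = (a₂/a₁)³  ⇒  a₂ = a₁ (T₂/T₁)^(2/3)
T₂/T₁ = 5.78162 × 10^-6
(T₂/T₁)^(2/3) = 0.000322131
a₂ = 3.06 × 10^12 m × 0.000322131 = 9.85722 × 10^8 m ≈ 9.857 × 10^8 m

Final answer: a₂ = 9.857 × 10^8 m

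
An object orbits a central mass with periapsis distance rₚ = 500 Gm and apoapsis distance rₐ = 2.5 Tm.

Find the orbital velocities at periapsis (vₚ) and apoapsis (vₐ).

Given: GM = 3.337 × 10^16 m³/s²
rₚ = 500 Gm = 5 × 10^11 m
rₐ = 2.5 Tm = 2.5 × 10^12 m
GM = 3.337 × 10^16 m³/s²
a = (rₚ + rₐ)/2 = 1.5 × 10^12 m
Vis-viva: v² = GM (2/r − 1/a)
vₚ² = 3.337 × 10^16 × (4 × 10^-12 − 6.66667 × 10^-13) = 111233 m²/s²
vₚ = 333.517 m/s ≈ 333.5 m/s
vₐ² = 3.337 × 10^16 × (8 × 10^-13 − 6.66667 × 10^-13) = 4449.33 m²/s²
vₐ = 66.7033 m/s ≈ 66.7 m/s

Final answer: vₚ = 333.5 m/s, vₐ = 66.7 m/s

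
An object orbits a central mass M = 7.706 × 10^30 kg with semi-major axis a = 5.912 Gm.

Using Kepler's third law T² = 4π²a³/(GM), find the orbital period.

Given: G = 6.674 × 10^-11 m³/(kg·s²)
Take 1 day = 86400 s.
M = 7.706 × 10^30 kg
GM = G × M = 6.674 × 10^-11 × 7.706 × 10^30 = 5.14298 × 10^20 m³/s²
a = 5.912 Gm = 5.912 × 10^9 m
a³ = 2.06635 × 10^29 m³
T = 2π √(a³/GM) = 2π √((2.06635 × 10^29) / (5.14298 × 10^20)) = 2π × 20044.4 s
T = 125943 s ≈ 1.458 days

Final answer: 1.458 days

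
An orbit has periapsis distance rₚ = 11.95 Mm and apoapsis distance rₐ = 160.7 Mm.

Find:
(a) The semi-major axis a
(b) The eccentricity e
rₚ = 11.95 Mm = 1.195 × 10^7 m
rₐ = 160.7 Mm = 1.607 × 10^8 m
(a) a = (rₚ + rₐ)/2 = 8.6325 × 10^7 m ≈ 86.33 Mm
(b) e = (rₐ − rₚ)/(rₐ + rₚ) = (1.4875 × 10^8) / (1.7265 × 10^8) = 0.86157

Final answer:
(a) a = 86.33 Mm
(b) e = 0.8616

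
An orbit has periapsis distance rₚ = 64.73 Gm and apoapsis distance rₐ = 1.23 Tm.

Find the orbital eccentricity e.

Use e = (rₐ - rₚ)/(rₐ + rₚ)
rₚ = 64.73 Gm = 6.473 × 10^10 m
rₐ = 1.23 Tm = 1.23 × 10^12 m
rₐ − rₚ = 1.16527 × 10^12 m
rₐ + rₚ = 1.29473 × 10^12 m
e = (rₐ − rₚ)/(rₐ + rₚ) = 0.90001

Final answer: e = 0.9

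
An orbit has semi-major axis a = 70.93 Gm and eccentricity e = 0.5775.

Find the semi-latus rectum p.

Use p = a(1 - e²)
a = 70.93 Gm = 7.093 × 10^10 m
e = 0.5775,  e² = 0.333506,  1 − e² = 0.666494
p = a(1 − e²) = 7.093 × 10^10 m × 0.666494 = 4.72744 × 10^10 m ≈ 47.27 Gm

Final answer: p = 47.27 Gm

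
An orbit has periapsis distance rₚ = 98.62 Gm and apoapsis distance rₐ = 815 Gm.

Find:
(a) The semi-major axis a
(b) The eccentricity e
rₚ = 98.62 Gm = 9.862 × 10^10 m
rₐ = 815 Gm = 8.15 × 10^11 m
(a) a = (rₚ + rₐ)/2 = 4.5681 × 10^11 m ≈ 456.8 Gm
(b) e = (rₐ − rₚ)/(rₐ + rₚ) = (7.1638 × 10^11) / (9.1362 × 10^11) = 0.784112

Final answer:
(a) a = 456.8 Gm
(b) e = 0.7841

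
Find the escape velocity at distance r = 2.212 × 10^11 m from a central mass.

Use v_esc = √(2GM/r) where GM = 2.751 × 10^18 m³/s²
r = 2.212 × 10^11 m
GM = 2.751 × 10^18 m³/s²
2GM/r = 2 × (2.751 × 10^18) / (2.212 × 10^11) = 2.48734 × 10^7 m²/s²
v_esc = √(2GM/r) = 4987.33 m/s ≈ 4.987 km/s

Final answer: 4.987 km/s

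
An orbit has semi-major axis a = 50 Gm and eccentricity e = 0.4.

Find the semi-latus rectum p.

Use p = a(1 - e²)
a = 50 Gm = 5 × 10^10 m
e = 0.4,  e² = 0.16,  1 − e² = 0.84
p = a(1 − e²) = 5 × 10^10 m × 0.84 = 4.2 × 10^10 m ≈ 42 Gm

Final answer: p = 42 Gm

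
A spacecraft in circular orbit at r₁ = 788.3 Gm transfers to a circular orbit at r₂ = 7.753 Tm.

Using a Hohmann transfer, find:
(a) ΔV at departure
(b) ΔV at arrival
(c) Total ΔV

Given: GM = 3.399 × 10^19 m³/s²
r₁ = 788.3 Gm = 7.883 × 10^11 m
r₂ = 7.753 Tm = 7.753 × 10^12 m
GM = 3.399 × 10^19 m³/s²
Transfer ellipse: a_t = (r₁ + r₂)/2 = 4.27065 × 10^12 m
Circular speed at r₁: v₁ = √(GM/r₁) = 6566.44 m/s
Transfer speed at r₁ (periapsis): v₁ₜ = √(GM(2/r₁ − 1/a_t)) = 8847.44 m/s
(a) ΔV₁ = v₁ₜ − v₁ = 2281 m/s ≈ 2.281 km/s
Circular speed at r₂: v₂ = √(GM/r₂) = 2093.83 m/s
Transfer speed at r₂ (apoapsis): v₂ₜ = √(GM(2/r₂ − 1/a_t)) = 899.579 m/s
(b) ΔV₂ = v₂ − v₂ₜ = 1194.25 m/s ≈ 1.194 km/s
(c) ΔV_total = ΔV₁ + ΔV₂ = 3475.25 m/s ≈ 3.475 km/s

Final answer:
(a) ΔV₁ = 2.281 km/s
(b) ΔV₂ = 1.194 km/s
(c) ΔV_total = 3.475 km/s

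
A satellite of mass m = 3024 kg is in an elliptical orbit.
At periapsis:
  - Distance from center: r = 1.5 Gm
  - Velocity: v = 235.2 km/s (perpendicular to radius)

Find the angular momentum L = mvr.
r = 1.5 Gm = 1.5 × 10^9 m
v = 235.2 km/s = 235200 m/s
vr = 235200 × 1.5 × 10^9 = 3.528 × 10^14 m²/s
L = m × vr = 3024 × 3.528 × 10^14 = 1.06687 × 10^18 kg·m²/s ≈ 1.067 × 10^18 kg·m²/s

Final answer: L = 1.067 × 10^18 kg·m²/s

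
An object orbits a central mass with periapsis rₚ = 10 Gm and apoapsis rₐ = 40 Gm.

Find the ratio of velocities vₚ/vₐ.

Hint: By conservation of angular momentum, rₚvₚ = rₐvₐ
rₚ = 10 Gm = 1 × 10^10 m
rₐ = 40 Gm = 4 × 10^10 m
rₚvₚ = rₐvₐ  ⇒  vₚ/vₐ = rₐ/rₚ
vₚ/vₐ = (4 × 10^10) / (1 × 10^10) = 4

Final answer: vₚ/vₐ = 4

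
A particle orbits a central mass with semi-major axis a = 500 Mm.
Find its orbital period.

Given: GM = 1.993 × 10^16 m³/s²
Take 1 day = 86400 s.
a = 500 Mm = 5 × 10^8 m
GM = 1.993 × 10^16 m³/s²
a³ = 1.25 × 10^26 m³
T = 2π √(a³/GM) = 2π √((1.25 × 10^26) / (1.993 × 10^16)) = 2π × 79195.7 s
T = 497601 s ≈ 5.759 days

Final answer: 5.759 days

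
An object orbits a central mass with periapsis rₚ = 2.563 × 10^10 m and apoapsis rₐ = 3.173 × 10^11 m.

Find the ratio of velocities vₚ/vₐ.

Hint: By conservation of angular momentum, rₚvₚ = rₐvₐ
rₚ = 2.563 × 10^10 m
rₐ = 3.173 × 10^11 m
rₚvₚ = rₐvₐ  ⇒  vₚ/vₐ = rₐ/rₚ
vₚ/vₐ = (3.173 × 10^11) / (2.563 × 10^10) = 12.38

Final answer: vₚ/vₐ = 12.38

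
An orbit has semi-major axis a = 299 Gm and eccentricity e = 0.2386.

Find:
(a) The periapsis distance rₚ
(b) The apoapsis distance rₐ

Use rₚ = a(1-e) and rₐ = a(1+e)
a = 299 Gm = 2.99 × 10^11 m
e = 0.2386:  1 − e = 0.7614,  1 + e = 1.2386
(a) rₚ = a(1 − e) = 2.99 × 10^11 m × 0.7614 = 2.27659 × 10^11 m ≈ 227.7 Gm
(b) rₐ = a(1 + e) = 2.99 × 10^11 m × 1.2386 = 3.70341 × 10^11 m ≈ 370.3 Gm

Final answer:
(a) rₚ = 227.7 Gm
(b) rₐ = 370.3 Gm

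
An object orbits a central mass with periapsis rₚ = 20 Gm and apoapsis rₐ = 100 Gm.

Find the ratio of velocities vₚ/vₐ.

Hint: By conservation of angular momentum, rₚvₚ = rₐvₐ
rₚ = 20 Gm = 2 × 10^10 m
rₐ = 100 Gm = 1 × 10^11 m
rₚvₚ = rₐvₐ  ⇒  vₚ/vₐ = rₐ/rₚ
vₚ/vₐ = (1 × 10^11) / (2 × 10^10) = 5

Final answer: vₚ/vₐ = 5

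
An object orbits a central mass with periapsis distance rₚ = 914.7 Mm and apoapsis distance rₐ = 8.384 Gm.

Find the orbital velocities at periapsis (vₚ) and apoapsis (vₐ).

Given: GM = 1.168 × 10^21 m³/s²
rₚ = 914.7 Mm = 9.147 × 10^8 m
rₐ = 8.384 Gm = 8.384 × 10^9 m
GM = 1.168 × 10^21 m³/s²
a = (rₚ + rₐ)/2 = 4.64935 × 10^9 m
Vis-viva: v² = GM (2/r − 1/a)
vₚ² = 1.168 × 10^21 × (2.18651 × 10^-9 − 2.15084 × 10^-10) = 2.30262 × 10^12 m²/s²
vₚ = 1.51744 × 10^6 m/s ≈ 1517 km/s
vₐ² = 1.168 × 10^21 × (2.3855 × 10^-10 − 2.15084 × 10^-10) = 2.7408 × 10^10 m²/s²
vₐ = 165554 m/s ≈ 165.6 km/s

Final answer: vₚ = 1517 km/s, vₐ = 165.6 km/s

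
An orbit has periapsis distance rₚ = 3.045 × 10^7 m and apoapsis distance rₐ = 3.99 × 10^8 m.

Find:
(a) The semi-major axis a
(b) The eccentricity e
rₚ = 3.045 × 10^7 m
rₐ = 3.99 × 10^8 m
(a) a = (rₚ + rₐ)/2 = 2.14725 × 10^8 m ≈ 2.147 × 10^8 m
(b) e = (rₐ − rₚ)/(rₐ + rₚ) = (3.6855 × 10^8) / (4.2945 × 10^8) = 0.858191

Final answer:
(a) a = 2.147 × 10^8 m
(b) e = 0.8582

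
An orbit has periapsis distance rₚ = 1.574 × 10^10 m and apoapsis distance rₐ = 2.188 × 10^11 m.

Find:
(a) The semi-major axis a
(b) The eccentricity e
rₚ = 1.574 × 10^10 m
rₐ = 2.188 × 10^11 m
(a) a = (rₚ + rₐ)/2 = 1.1727 × 10^11 m ≈ 1.173 × 10^11 m
(b) e = (rₐ − rₚ)/(rₐ + rₚ) = (2.0306 × 10^11) / (2.3454 × 10^11) = 0.86578

Final answer:
(a) a = 1.173 × 10^11 m
(b) e = 0.8658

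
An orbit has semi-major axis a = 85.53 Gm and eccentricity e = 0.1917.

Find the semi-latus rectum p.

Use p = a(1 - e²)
a = 85.53 Gm = 8.553 × 10^10 m
e = 0.1917,  e² = 0.0367489,  1 − e² = 0.963251
p = a(1 − e²) = 8.553 × 10^10 m × 0.963251 = 8.23869 × 10^10 m ≈ 82.39 Gm

Final answer: p = 82.39 Gm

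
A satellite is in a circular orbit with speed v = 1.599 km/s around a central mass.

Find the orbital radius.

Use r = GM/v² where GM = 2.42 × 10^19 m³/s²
v = 1.599 km/s = 1599 m/s
GM = 2.42 × 10^19 m³/s²
v² = 2.5568 × 10^6 m²/s²
r = GM/v² = (2.42 × 10^19) / (2.5568 × 10^6) = 9.46495 × 10^12 m ≈ 9.465 Tm

Final answer: 9.465 Tm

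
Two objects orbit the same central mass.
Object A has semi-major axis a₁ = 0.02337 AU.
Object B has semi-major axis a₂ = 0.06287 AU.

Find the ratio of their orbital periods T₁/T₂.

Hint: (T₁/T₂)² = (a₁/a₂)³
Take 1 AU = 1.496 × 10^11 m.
a₁ = 0.02337 AU = 3.49615 × 10^9 m
a₂ = 0.06287 AU = 9.40535 × 10^9 m
a₁/a₂ = 0.371719
T₁/T₂ = (a₁/a₂)^(3/2) = (0.371719)^1.5 = 0.226633

Final answer: T₁/T₂ = 0.2266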